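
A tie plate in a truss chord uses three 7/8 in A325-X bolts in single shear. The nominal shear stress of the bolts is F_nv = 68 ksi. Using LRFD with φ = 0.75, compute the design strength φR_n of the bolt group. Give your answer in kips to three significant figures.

A_b = π × 0.875² / 4 = 0.6013 in².
R_n = F_nv · A_b · n · n_s = 68 × 0.6013 × 3 × 1 = 122.7 kips.
Design strength φR_n = 0.75 × 122.7 = 92 kips.

92 kips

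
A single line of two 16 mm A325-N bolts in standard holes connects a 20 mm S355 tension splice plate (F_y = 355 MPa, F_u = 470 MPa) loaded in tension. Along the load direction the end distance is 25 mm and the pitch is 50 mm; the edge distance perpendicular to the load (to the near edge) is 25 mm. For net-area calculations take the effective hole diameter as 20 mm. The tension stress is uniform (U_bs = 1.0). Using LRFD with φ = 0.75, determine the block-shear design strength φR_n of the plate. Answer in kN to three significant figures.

Shear plane L_v = 25 + 1·50 = 75 mm; A_gv = 75 × 20 = 1500 mm².
A_nv = (75 − 1.5·20) × 20 = 900 mm².
A_nt = (25 − 0.5·20) × 20 = 300 mm².
0.6 F_u A_nv = 253.8 kN; 0.6 F_y A_gv = 319.5 kN → shear rupture governs the shear term.
R_n = 253.8 + 1.0 × 470 × 300 / 1000 = 394.8 kN.
Design strength φR_n = 0.75 × 394.8 = 296 kN.

296 kN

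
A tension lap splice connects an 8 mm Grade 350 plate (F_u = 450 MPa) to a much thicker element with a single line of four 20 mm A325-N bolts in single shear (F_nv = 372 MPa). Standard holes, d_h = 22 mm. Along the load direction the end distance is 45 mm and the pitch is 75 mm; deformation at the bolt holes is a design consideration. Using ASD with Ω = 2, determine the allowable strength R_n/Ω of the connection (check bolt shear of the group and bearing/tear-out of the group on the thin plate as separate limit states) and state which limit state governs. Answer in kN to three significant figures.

Bolt shear: A_b = π·20²/4 = 314.2 mm²; R_n = 372 × 314.2 × 4 × 1 / 1000 = 467.5 kN → 467.5 / 2 = 234 kN.
Bearing (1.2 l_c t F_u ≤ 2.4 d t F_u): upper limit = 2.4·20·8·450 / 1000 = 172.8 kN.
  Edge l_c = 45 − 22/2 = 34 → r_n = 146.9 kN; interior l_c = 75 − 22 = 53 → r_n = 172.8 kN.
  R_n,bearing = 1·146.9 + 3·172.8 = 665.3 kN → 665.3 / 2 = 333 kN.
Bolt shear governs: 234 kN.

234 kN (bolt shear governs)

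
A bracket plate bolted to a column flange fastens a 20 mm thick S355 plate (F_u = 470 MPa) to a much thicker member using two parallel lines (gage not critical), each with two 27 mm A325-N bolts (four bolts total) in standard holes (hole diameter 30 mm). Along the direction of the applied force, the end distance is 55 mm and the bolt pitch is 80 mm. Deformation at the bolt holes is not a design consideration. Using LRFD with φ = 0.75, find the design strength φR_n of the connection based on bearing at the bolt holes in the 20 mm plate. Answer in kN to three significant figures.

1900 kN

Per bolt r_n = 1.5 l_c t F_u ≤ 3.0 d t F_u; upper limit = 3.0 × 27 × 20 × 470 / 1000 = 761.4 kN.
Edge bolt: l_c = 55 − 30/2 = 40 mm → 1.5 × 40 × 20 × 470 / 1000 = 564 → r_n = 564 kN.
Interior bolts: l_c = 80 − 30 = 50 mm → 1.5 × 50 × 20 × 470 / 1000 = 705 → r_n = 705 kN.
R_n = 2 × 564 + 2 × 705 = 2538 kN.
Design strength φR_n = 0.75 × 2538 = 1900 kN.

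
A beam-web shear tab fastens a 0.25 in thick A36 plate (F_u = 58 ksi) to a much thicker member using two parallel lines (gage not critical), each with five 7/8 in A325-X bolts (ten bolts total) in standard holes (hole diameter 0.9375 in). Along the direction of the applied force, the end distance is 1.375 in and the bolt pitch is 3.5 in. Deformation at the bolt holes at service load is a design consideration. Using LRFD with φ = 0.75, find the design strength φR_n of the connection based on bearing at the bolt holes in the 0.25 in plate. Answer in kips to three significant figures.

206 kips

Per bolt r_n = 1.2 l_c t F_u ≤ 2.4 d t F_u; upper limit = 2.4 × 0.875 × 0.25 × 58 = 30.45 kips.
Edge bolt: l_c = 1.375 − 0.9375/2 = 0.9062 in → 1.2 × 0.9062 × 0.25 × 58 = 15.77 → r_n = 15.77 kips.
Interior bolts: l_c = 3.5 − 0.9375 = 2.562 in → 1.2 × 2.562 × 0.25 × 58 = 44.59 → r_n = 30.45 kips.
R_n = 2 × 15.77 + 8 × 30.45 = 275.1 kips.
Design strength φR_n = 0.75 × 275.1 = 206 kips.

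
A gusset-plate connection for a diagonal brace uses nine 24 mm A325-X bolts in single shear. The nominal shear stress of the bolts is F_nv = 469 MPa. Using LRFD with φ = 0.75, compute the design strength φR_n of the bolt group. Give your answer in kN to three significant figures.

A_b = π × 24² / 4 = 452.4 mm².
R_n = F_nv · A_b · n · n_s = 469 × 452.4 × 9 × 1 / 1000 = 1910 kN.
Design strength φR_n = 0.75 × 1910 = 1430 kN.

1430 kN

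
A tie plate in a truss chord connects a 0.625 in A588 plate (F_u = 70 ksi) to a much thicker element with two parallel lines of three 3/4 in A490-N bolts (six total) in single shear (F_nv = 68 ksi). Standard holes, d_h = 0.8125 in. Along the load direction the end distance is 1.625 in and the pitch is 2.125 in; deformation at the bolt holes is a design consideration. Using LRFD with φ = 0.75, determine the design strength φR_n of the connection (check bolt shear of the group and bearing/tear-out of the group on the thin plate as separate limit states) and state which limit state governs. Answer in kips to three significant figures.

135 kips (bolt shear governs)

Bolt shear: A_b = π·0.75²/4 = 0.4418 in²; R_n = 68 × 0.4418 × 6 × 1 = 180.2 kips → 0.75 × 180.2 = 135 kips.
Bearing (1.2 l_c t F_u ≤ 2.4 d t F_u): upper limit = 2.4·0.75·0.625·70 = 78.75 kips.
  Edge l_c = 1.625 − 0.8125/2 = 1.219 → r_n = 63.98 kips; interior l_c = 2.125 − 0.8125 = 1.312 → r_n = 68.91 kips.
  R_n,bearing = 2·63.98 + 4·68.91 = 403.6 kips → 0.75 × 403.6 = 303 kips.
Bolt shear governs: 135 kips.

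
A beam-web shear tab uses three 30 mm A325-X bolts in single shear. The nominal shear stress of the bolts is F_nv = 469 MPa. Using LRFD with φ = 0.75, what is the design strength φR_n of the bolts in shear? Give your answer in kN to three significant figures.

A_b = π × 30² / 4 = 706.9 mm².
R_n = F_nv · A_b · n · n_s = 469 × 706.9 × 3 × 1 / 1000 = 994.5 kN.
Design strength φR_n = 0.75 × 994.5 = 746 kN.

746 kN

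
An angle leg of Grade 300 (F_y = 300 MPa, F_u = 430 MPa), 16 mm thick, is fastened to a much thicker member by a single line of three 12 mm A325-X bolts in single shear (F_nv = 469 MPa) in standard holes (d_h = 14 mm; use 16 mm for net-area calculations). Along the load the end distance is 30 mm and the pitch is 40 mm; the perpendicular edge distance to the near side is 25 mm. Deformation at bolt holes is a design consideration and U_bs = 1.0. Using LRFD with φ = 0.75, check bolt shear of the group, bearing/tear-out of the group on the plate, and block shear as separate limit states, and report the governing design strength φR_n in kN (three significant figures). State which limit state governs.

119 kN (bolt shear governs)

Bolt shear: A_b = π·12²/4 = 113.1 mm²; R_n = 469 × 113.1 × 3 × 1 / 1000 = 159.1 kN → 0.75 × 159.1 = 119 kN.
Bearing: edge l_c = 23, r_n = 189.9 kN; interior l_c = 26, r_n = 198.1 kN; R_n = 189.9 + 2·198.1 = 586.2 kN → 440 kN.
Block shear: A_gv = 1760, A_nv = 1120, A_nt = 272 mm²; R_n = min(0.6F_uA_nv, 0.6F_yA_gv) + U_bs·F_u·A_nt = 405.9 kN → 304 kN.
Bolt shear governs: 119 kN.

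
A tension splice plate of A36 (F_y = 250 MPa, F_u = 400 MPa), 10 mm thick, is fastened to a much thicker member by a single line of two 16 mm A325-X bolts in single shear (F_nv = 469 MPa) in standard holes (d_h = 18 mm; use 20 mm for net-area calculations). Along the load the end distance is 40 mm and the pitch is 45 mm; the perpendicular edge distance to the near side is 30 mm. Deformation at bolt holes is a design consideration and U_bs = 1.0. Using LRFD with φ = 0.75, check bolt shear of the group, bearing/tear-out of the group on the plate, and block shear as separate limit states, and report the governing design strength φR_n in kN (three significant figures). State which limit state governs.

Bolt shear: A_b = π·16²/4 = 201.1 mm²; R_n = 469 × 201.1 × 2 × 1 / 1000 = 188.6 kN → 0.75 × 188.6 = 141 kN.
Bearing: edge l_c = 31, r_n = 148.8 kN; interior l_c = 27, r_n = 129.6 kN; R_n = 148.8 + 1·129.6 = 278.4 kN → 209 kN.
Block shear: A_gv = 850, A_nv = 550, A_nt = 200 mm²; R_n = min(0.6F_uA_nv, 0.6F_yA_gv) + U_bs·F_u·A_nt = 207.5 kN → 156 kN.
Bolt shear governs: 141 kN.

141 kN (bolt shear governs)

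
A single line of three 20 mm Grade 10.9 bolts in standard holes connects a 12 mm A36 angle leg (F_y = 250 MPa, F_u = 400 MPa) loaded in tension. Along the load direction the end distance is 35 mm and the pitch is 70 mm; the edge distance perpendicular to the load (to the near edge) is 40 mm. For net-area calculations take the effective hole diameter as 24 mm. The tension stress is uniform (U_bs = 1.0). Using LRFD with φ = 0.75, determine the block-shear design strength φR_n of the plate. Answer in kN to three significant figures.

Shear plane L_v = 35 + 2·70 = 175 mm; A_gv = 175 × 12 = 2100 mm².
A_nv = (175 − 2.5·24) × 12 = 1380 mm².
A_nt = (40 − 0.5·24) × 12 = 336 mm².
0.6 F_u A_nv = 331.2 kN; 0.6 F_y A_gv = 315 kN → shear yielding governs the shear term.
R_n = 315 + 1.0 × 400 × 336 / 1000 = 449.4 kN.
Design strength φR_n = 0.75 × 449.4 = 337 kN.

337 kN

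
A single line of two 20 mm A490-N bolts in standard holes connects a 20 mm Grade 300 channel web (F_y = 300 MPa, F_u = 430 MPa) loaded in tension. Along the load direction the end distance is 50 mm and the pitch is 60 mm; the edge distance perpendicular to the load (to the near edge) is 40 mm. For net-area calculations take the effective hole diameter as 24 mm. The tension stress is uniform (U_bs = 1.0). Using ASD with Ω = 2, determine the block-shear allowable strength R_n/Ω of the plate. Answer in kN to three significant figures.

311 kN

Shear plane L_v = 50 + 1·60 = 110 mm; A_gv = 110 × 20 = 2200 mm².
A_nv = (110 − 1.5·24) × 20 = 1480 mm².
A_nt = (40 − 0.5·24) × 20 = 560 mm².
0.6 F_u A_nv = 381.8 kN; 0.6 F_y A_gv = 396 kN → shear rupture governs the shear term.
R_n = 381.8 + 1.0 × 430 × 560 / 1000 = 622.6 kN.
Allowable strength R_n/Ω = 622.6 / 2 = 311 kN.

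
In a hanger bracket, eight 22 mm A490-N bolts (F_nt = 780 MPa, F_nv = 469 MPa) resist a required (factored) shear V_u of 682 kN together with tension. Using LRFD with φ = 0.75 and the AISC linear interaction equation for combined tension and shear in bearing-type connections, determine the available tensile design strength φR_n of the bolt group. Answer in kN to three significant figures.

1180 kN

A_b = π·22²/4 = 380.1 mm²; f_rv = 682 × 1000 / (8 × 380.1) = 224.3 MPa.
F'_nt = 1.3 F_nt − (F_nt / φF_nv) f_rv = 1.3·780 − (780/(0.75·469))·224.3 = 516.7 MPa, capped at F_nt → F'_nt = 516.7 MPa.
R_n = F'_nt · A_b · n = 516.7 × 380.1 × 8 / 1000 = 1571 kN.
Design strength φR_n = 0.75 × 1571 = 1180 kN.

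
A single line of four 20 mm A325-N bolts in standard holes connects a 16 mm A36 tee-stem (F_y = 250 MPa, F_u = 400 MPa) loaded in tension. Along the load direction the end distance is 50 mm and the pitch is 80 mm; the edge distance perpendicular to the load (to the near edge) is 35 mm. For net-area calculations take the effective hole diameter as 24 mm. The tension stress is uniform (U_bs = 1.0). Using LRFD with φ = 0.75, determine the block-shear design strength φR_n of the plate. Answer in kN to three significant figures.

Shear plane L_v = 50 + 3·80 = 290 mm; A_gv = 290 × 16 = 4640 mm².
A_nv = (290 − 3.5·24) × 16 = 3296 mm².
A_nt = (35 − 0.5·24) × 16 = 368 mm².
0.6 F_u A_nv = 791 kN; 0.6 F_y A_gv = 696 kN → shear yielding governs the shear term.
R_n = 696 + 1.0 × 400 × 368 / 1000 = 843.2 kN.
Design strength φR_n = 0.75 × 843.2 = 632 kN.

632 kN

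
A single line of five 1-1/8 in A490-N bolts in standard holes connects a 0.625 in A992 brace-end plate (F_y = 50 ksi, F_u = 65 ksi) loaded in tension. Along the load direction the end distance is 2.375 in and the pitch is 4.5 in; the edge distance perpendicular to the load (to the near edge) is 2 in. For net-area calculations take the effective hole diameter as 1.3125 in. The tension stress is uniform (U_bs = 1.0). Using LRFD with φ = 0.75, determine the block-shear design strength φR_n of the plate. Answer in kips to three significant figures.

305 kips

Shear plane L_v = 2.375 + 4·4.5 = 20.38 in; A_gv = 20.38 × 0.625 = 12.73 in².
A_nv = (20.38 − 4.5·1.3125) × 0.625 = 9.043 in².
A_nt = (2 − 0.5·1.3125) × 0.625 = 0.8398 in².
0.6 F_u A_nv = 352.7 kips; 0.6 F_y A_gv = 382 kips → shear rupture governs the shear term.
R_n = 352.7 + 1.0 × 65 × 0.8398 = 407.3 kips.
Design strength φR_n = 0.75 × 407.3 = 305 kips.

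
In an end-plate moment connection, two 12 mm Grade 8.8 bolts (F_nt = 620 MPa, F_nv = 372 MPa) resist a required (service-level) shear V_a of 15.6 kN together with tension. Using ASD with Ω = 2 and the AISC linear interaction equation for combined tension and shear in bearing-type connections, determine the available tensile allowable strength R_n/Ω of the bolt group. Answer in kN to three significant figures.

65.2 kN

A_b = π·12²/4 = 113.1 mm²; f_rv = 15.6 × 1000 / (2 × 113.1) = 68.97 MPa.
F'_nt = 1.3 F_nt − (Ω F_nt / F_nv) f_rv = 1.3·620 − (2·620/372)·68.97 = 576.1 MPa, capped at F_nt → F'_nt = 576.1 MPa.
R_n = F'_nt · A_b · n = 576.1 × 113.1 × 2 / 1000 = 130.3 kN.
Allowable strength R_n/Ω = 130.3 / 2 = 65.2 kN.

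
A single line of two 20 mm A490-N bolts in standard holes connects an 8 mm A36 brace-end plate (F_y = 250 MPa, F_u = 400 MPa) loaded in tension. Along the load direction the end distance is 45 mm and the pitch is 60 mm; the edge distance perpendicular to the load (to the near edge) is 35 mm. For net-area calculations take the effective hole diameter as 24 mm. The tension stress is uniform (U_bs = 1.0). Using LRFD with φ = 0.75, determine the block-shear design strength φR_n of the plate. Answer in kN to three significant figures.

150 kN

Shear plane L_v = 45 + 1·60 = 105 mm; A_gv = 105 × 8 = 840 mm².
A_nv = (105 − 1.5·24) × 8 = 552 mm².
A_nt = (35 − 0.5·24) × 8 = 184 mm².
0.6 F_u A_nv = 132.5 kN; 0.6 F_y A_gv = 126 kN → shear yielding governs the shear term.
R_n = 126 + 1.0 × 400 × 184 / 1000 = 199.6 kN.
Design strength φR_n = 0.75 × 199.6 = 150 kN.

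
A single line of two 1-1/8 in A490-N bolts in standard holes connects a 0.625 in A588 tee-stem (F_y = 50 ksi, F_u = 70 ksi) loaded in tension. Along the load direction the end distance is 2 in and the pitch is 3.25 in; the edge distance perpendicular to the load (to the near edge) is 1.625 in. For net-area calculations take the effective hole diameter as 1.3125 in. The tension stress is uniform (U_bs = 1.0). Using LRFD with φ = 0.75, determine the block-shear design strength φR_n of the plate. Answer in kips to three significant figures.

Shear plane L_v = 2 + 1·3.25 = 5.25 in; A_gv = 5.25 × 0.625 = 3.281 in².
A_nv = (5.25 − 1.5·1.3125) × 0.625 = 2.051 in².
A_nt = (1.625 − 0.5·1.3125) × 0.625 = 0.6055 in².
0.6 F_u A_nv = 86.13 kips; 0.6 F_y A_gv = 98.44 kips → shear rupture governs the shear term.
R_n = 86.13 + 1.0 × 70 × 0.6055 = 128.5 kips.
Design strength φR_n = 0.75 × 128.5 = 96.4 kips.

96.4 kips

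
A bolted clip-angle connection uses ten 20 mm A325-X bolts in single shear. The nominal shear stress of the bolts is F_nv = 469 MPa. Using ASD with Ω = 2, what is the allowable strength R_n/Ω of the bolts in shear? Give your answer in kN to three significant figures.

A_b = π × 20² / 4 = 314.2 mm².
R_n = F_nv · A_b · n · n_s = 469 × 314.2 × 10 × 1 / 1000 = 1473 kN.
Allowable strength R_n/Ω = 1473 / 2 = 737 kN.

737 kN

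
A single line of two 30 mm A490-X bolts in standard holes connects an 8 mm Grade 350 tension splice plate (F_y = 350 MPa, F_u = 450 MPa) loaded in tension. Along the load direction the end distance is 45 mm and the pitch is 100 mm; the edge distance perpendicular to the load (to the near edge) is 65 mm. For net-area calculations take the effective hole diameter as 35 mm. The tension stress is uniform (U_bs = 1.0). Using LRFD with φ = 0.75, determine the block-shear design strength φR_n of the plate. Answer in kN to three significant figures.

278 kN

Shear plane L_v = 45 + 1·100 = 145 mm; A_gv = 145 × 8 = 1160 mm².
A_nv = (145 − 1.5·35) × 8 = 740 mm².
A_nt = (65 − 0.5·35) × 8 = 380 mm².
0.6 F_u A_nv = 199.8 kN; 0.6 F_y A_gv = 243.6 kN → shear rupture governs the shear term.
R_n = 199.8 + 1.0 × 450 × 380 / 1000 = 370.8 kN.
Design strength φR_n = 0.75 × 370.8 = 278 kN.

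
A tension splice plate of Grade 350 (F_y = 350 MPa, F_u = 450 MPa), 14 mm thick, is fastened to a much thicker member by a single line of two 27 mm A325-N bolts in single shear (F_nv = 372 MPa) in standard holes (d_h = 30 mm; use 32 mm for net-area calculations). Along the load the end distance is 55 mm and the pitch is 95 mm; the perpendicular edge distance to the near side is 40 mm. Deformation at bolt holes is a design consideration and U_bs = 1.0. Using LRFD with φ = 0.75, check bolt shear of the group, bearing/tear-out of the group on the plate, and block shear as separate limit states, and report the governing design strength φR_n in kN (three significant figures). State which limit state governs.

319 kN (bolt shear governs)

Bolt shear: A_b = π·27²/4 = 572.6 mm²; R_n = 372 × 572.6 × 2 × 1 / 1000 = 426 kN → 0.75 × 426 = 319 kN.
Bearing: edge l_c = 40, r_n = 302.4 kN; interior l_c = 65, r_n = 408.2 kN; R_n = 302.4 + 1·408.2 = 710.6 kN → 533 kN.
Block shear: A_gv = 2100, A_nv = 1428, A_nt = 336 mm²; R_n = min(0.6F_uA_nv, 0.6F_yA_gv) + U_bs·F_u·A_nt = 536.8 kN → 403 kN.
Bolt shear governs: 319 kN.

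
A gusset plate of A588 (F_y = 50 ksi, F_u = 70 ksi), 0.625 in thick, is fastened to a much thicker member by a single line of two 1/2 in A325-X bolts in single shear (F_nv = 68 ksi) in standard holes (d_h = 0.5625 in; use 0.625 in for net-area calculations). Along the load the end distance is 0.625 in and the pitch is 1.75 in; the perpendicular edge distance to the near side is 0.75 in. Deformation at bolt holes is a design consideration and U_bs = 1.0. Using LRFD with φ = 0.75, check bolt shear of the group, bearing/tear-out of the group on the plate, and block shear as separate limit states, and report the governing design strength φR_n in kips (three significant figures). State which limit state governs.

20 kips (bolt shear governs)

Bolt shear: A_b = π·0.5²/4 = 0.1963 in²; R_n = 68 × 0.1963 × 2 × 1 = 26.7 kips → 0.75 × 26.7 = 20 kips.
Bearing: edge l_c = 0.3438, r_n = 18.05 kips; interior l_c = 1.188, r_n = 52.5 kips; R_n = 18.05 + 1·52.5 = 70.55 kips → 52.9 kips.
Block shear: A_gv = 1.484, A_nv = 0.8984, A_nt = 0.2734 in²; R_n = min(0.6F_uA_nv, 0.6F_yA_gv) + U_bs·F_u·A_nt = 56.88 kips → 42.7 kips.
Bolt shear governs: 20 kips.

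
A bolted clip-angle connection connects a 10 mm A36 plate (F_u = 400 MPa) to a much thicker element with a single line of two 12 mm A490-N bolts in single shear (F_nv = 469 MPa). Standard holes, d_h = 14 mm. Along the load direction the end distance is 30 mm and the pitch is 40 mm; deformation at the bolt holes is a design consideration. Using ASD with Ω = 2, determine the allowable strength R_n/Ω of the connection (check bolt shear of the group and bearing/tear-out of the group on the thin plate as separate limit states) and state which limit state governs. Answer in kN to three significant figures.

53 kN (bolt shear governs)

Bolt shear: A_b = π·12²/4 = 113.1 mm²; R_n = 469 × 113.1 × 2 × 1 / 1000 = 106.1 kN → 106.1 / 2 = 53 kN.
Bearing (1.2 l_c t F_u ≤ 2.4 d t F_u): upper limit = 2.4·12·10·400 / 1000 = 115.2 kN.
  Edge l_c = 30 − 14/2 = 23 → r_n = 110.4 kN; interior l_c = 40 − 14 = 26 → r_n = 115.2 kN.
  R_n,bearing = 1·110.4 + 1·115.2 = 225.6 kN → 225.6 / 2 = 113 kN.
Bolt shear governs: 53 kN.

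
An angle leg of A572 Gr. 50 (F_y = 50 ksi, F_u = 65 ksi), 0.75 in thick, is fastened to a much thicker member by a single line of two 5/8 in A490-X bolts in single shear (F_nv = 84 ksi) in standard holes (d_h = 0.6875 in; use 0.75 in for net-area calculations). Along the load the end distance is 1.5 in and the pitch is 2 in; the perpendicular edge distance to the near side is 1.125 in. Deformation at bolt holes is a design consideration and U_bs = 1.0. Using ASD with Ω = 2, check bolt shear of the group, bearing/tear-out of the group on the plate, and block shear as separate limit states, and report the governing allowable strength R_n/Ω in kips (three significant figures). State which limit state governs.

Bolt shear: A_b = π·0.625²/4 = 0.3068 in²; R_n = 84 × 0.3068 × 2 × 1 = 51.54 kips → 51.54 / 2 = 25.8 kips.
Bearing: edge l_c = 1.156, r_n = 67.64 kips; interior l_c = 1.312, r_n = 73.12 kips; R_n = 67.64 + 1·73.12 = 140.8 kips → 70.4 kips.
Block shear: A_gv = 2.625, A_nv = 1.781, A_nt = 0.5625 in²; R_n = min(0.6F_uA_nv, 0.6F_yA_gv) + U_bs·F_u·A_nt = 106 kips → 53 kips.
Bolt shear governs: 25.8 kips.

25.8 kips (bolt shear governs)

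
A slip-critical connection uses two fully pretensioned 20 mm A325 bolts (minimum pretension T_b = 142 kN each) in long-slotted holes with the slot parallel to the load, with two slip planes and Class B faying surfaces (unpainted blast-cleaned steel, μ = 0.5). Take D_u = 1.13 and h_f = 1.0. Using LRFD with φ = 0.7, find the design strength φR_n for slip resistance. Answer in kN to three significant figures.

225 kN

R_n = μ · D_u · h_f · T_b · n_s · n_b = 0.5 × 1.13 × 1.0 × 142 × 2 × 2 = 320.9 kN.
Design strength φR_n = 0.7 × 320.9 = 225 kN.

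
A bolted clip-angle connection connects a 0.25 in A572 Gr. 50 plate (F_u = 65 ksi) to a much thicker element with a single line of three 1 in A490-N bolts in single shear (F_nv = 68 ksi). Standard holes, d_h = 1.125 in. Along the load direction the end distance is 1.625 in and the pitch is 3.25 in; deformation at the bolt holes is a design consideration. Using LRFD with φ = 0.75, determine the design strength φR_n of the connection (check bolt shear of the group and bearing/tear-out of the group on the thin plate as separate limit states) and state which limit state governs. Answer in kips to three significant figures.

Bolt shear: A_b = π·1²/4 = 0.7854 in²; R_n = 68 × 0.7854 × 3 × 1 = 160.2 kips → 0.75 × 160.2 = 120 kips.
Bearing (1.2 l_c t F_u ≤ 2.4 d t F_u): upper limit = 2.4·1·0.25·65 = 39 kips.
  Edge l_c = 1.625 − 1.125/2 = 1.062 → r_n = 20.72 kips; interior l_c = 3.25 − 1.125 = 2.125 → r_n = 39 kips.
  R_n,bearing = 1·20.72 + 2·39 = 98.72 kips → 0.75 × 98.72 = 74 kips.
Bearing governs: 74 kips.

74 kips (bearing governs)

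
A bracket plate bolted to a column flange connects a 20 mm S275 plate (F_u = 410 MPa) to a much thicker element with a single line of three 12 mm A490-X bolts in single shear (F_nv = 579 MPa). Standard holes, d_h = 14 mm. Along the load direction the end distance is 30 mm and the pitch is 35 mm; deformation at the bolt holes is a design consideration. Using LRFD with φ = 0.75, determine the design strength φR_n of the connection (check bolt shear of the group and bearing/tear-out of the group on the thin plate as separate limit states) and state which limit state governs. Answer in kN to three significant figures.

Bolt shear: A_b = π·12²/4 = 113.1 mm²; R_n = 579 × 113.1 × 3 × 1 / 1000 = 196.5 kN → 0.75 × 196.5 = 147 kN.
Bearing (1.2 l_c t F_u ≤ 2.4 d t F_u): upper limit = 2.4·12·20·410 / 1000 = 236.2 kN.
  Edge l_c = 30 − 14/2 = 23 → r_n = 226.3 kN; interior l_c = 35 − 14 = 21 → r_n = 206.6 kN.
  R_n,bearing = 1·226.3 + 2·206.6 = 639.6 kN → 0.75 × 639.6 = 480 kN.
Bolt shear governs: 147 kN.

147 kN (bolt shear governs)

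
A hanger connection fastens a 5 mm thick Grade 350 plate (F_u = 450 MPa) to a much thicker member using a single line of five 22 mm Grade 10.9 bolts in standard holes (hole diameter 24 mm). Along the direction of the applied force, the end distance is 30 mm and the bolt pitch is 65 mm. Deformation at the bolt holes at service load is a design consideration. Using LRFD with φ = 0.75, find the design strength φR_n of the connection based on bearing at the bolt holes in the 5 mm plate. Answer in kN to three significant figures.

369 kN

Per bolt r_n = 1.2 l_c t F_u ≤ 2.4 d t F_u; upper limit = 2.4 × 22 × 5 × 450 / 1000 = 118.8 kN.
Edge bolt: l_c = 30 − 24/2 = 18 mm → 1.2 × 18 × 5 × 450 / 1000 = 48.6 → r_n = 48.6 kN.
Interior bolts: l_c = 65 − 24 = 41 mm → 1.2 × 41 × 5 × 450 / 1000 = 110.7 → r_n = 110.7 kN.
R_n = 1 × 48.6 + 4 × 110.7 = 491.4 kN.
Design strength φR_n = 0.75 × 491.4 = 369 kN.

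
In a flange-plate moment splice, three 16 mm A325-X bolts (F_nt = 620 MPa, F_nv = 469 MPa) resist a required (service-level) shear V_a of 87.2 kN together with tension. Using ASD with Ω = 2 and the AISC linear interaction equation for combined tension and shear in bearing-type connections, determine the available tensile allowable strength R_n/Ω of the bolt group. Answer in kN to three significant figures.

A_b = π·16²/4 = 201.1 mm²; f_rv = 87.2 × 1000 / (3 × 201.1) = 144.6 MPa.
F'_nt = 1.3 F_nt − (Ω F_nt / F_nv) f_rv = 1.3·620 − (2·620/469)·144.6 = 423.8 MPa, capped at F_nt → F'_nt = 423.8 MPa.
R_n = F'_nt · A_b · n = 423.8 × 201.1 × 3 / 1000 = 255.6 kN.
Allowable strength R_n/Ω = 255.6 / 2 = 128 kN.

128 kN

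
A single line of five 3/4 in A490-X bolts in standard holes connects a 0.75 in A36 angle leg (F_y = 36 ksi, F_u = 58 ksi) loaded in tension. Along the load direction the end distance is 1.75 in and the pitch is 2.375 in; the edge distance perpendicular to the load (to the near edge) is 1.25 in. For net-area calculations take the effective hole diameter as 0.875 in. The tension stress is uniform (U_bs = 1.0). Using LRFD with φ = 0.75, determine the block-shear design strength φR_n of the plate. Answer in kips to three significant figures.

Shear plane L_v = 1.75 + 4·2.375 = 11.25 in; A_gv = 11.25 × 0.75 = 8.438 in².
A_nv = (11.25 − 4.5·0.875) × 0.75 = 5.484 in².
A_nt = (1.25 − 0.5·0.875) × 0.75 = 0.6094 in².
0.6 F_u A_nv = 190.9 kips; 0.6 F_y A_gv = 182.2 kips → shear yielding governs the shear term.
R_n = 182.2 + 1.0 × 58 × 0.6094 = 217.6 kips.
Design strength φR_n = 0.75 × 217.6 = 163 kips.

163 kips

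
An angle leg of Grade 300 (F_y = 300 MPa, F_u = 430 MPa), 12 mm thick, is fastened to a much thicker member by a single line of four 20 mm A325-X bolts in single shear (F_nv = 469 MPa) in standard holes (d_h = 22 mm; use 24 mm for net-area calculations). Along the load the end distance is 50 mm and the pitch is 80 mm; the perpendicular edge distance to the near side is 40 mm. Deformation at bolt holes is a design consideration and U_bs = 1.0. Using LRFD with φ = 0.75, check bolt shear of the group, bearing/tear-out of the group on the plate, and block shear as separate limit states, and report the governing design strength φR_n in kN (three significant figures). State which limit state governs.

Bolt shear: A_b = π·20²/4 = 314.2 mm²; R_n = 469 × 314.2 × 4 × 1 / 1000 = 589.4 kN → 0.75 × 589.4 = 442 kN.
Bearing: edge l_c = 39, r_n = 241.5 kN; interior l_c = 58, r_n = 247.7 kN; R_n = 241.5 + 3·247.7 = 984.5 kN → 738 kN.
Block shear: A_gv = 3480, A_nv = 2472, A_nt = 336 mm²; R_n = min(0.6F_uA_nv, 0.6F_yA_gv) + U_bs·F_u·A_nt = 770.9 kN → 578 kN.
Bolt shear governs: 442 kN.

442 kN (bolt shear governs)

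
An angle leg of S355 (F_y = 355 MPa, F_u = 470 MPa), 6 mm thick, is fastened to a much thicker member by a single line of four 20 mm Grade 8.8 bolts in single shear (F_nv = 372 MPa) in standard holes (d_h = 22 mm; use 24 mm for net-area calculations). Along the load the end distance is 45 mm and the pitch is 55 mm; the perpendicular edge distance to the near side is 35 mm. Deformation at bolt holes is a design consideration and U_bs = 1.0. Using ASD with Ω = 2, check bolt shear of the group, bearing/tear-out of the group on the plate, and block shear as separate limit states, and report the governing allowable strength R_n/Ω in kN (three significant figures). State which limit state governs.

139 kN (block shear governs)

Bolt shear: A_b = π·20²/4 = 314.2 mm²; R_n = 372 × 314.2 × 4 × 1 / 1000 = 467.5 kN → 467.5 / 2 = 234 kN.
Bearing: edge l_c = 34, r_n = 115.1 kN; interior l_c = 33, r_n = 111.7 kN; R_n = 115.1 + 3·111.7 = 450.1 kN → 225 kN.
Block shear: A_gv = 1260, A_nv = 756, A_nt = 138 mm²; R_n = min(0.6F_uA_nv, 0.6F_yA_gv) + U_bs·F_u·A_nt = 278.1 kN → 139 kN.
Block shear governs: 139 kN.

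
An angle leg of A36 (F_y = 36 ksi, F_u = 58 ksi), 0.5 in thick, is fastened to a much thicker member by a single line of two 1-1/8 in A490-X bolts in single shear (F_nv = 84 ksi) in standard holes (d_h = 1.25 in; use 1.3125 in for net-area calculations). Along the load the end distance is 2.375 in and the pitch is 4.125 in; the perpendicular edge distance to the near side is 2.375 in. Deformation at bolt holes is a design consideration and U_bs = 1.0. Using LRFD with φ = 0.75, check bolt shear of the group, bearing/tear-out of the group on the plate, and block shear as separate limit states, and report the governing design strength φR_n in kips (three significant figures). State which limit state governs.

Bolt shear: A_b = π·1.125²/4 = 0.994 in²; R_n = 84 × 0.994 × 2 × 1 = 167 kips → 0.75 × 167 = 125 kips.
Bearing: edge l_c = 1.75, r_n = 60.9 kips; interior l_c = 2.875, r_n = 78.3 kips; R_n = 60.9 + 1·78.3 = 139.2 kips → 104 kips.
Block shear: A_gv = 3.25, A_nv = 2.266, A_nt = 0.8594 in²; R_n = min(0.6F_uA_nv, 0.6F_yA_gv) + U_bs·F_u·A_nt = 120 kips → 90 kips.
Block shear governs: 90 kips.

90 kips (block shear governs)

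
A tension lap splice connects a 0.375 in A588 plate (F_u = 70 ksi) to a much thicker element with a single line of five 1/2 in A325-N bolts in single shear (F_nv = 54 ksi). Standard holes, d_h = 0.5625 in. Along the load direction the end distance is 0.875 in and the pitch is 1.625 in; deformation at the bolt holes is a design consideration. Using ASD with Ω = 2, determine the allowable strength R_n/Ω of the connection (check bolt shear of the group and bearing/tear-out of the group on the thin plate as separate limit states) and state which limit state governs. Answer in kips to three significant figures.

Bolt shear: A_b = π·0.5²/4 = 0.1963 in²; R_n = 54 × 0.1963 × 5 × 1 = 53.01 kips → 53.01 / 2 = 26.5 kips.
Bearing (1.2 l_c t F_u ≤ 2.4 d t F_u): upper limit = 2.4·0.5·0.375·70 = 31.5 kips.
  Edge l_c = 0.875 − 0.5625/2 = 0.5938 → r_n = 18.7 kips; interior l_c = 1.625 − 0.5625 = 1.062 → r_n = 31.5 kips.
  R_n,bearing = 1·18.7 + 4·31.5 = 144.7 kips → 144.7 / 2 = 72.4 kips.
Bolt shear governs: 26.5 kips.

26.5 kips (bolt shear governs)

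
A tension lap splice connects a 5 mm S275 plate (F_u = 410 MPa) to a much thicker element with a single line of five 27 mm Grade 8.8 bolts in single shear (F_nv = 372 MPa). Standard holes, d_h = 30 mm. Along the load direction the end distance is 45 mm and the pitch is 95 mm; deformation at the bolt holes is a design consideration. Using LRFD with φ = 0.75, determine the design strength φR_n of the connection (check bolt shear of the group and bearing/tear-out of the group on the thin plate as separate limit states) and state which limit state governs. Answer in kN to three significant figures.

454 kN (bearing governs)

Bolt shear: A_b = π·27²/4 = 572.6 mm²; R_n = 372 × 572.6 × 5 × 1 / 1000 = 1065 kN → 0.75 × 1065 = 799 kN.
Bearing (1.2 l_c t F_u ≤ 2.4 d t F_u): upper limit = 2.4·27·5·410 / 1000 = 132.8 kN.
  Edge l_c = 45 − 30/2 = 30 → r_n = 73.8 kN; interior l_c = 95 − 30 = 65 → r_n = 132.8 kN.
  R_n,bearing = 1·73.8 + 4·132.8 = 605.2 kN → 0.75 × 605.2 = 454 kN.
Bearing governs: 454 kN.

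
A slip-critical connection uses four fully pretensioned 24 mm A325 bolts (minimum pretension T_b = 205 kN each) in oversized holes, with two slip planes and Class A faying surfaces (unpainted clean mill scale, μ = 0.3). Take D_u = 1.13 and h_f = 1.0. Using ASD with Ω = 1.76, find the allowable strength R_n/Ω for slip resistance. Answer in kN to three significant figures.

316 kN

R_n = μ · D_u · h_f · T_b · n_s · n_b = 0.3 × 1.13 × 1.0 × 205 × 2 × 4 = 556 kN.
Allowable strength R_n/Ω = 556 / 1.76 = 316 kN.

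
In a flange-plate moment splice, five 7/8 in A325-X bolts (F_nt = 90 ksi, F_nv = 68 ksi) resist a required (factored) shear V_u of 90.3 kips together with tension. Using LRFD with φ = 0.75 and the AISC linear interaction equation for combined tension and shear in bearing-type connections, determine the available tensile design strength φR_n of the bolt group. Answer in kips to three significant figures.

A_b = π·0.875²/4 = 0.6013 in²; f_rv = 90.3 / (5 × 0.6013) = 30.03 ksi.
F'_nt = 1.3 F_nt − (F_nt / φF_nv) f_rv = 1.3·90 − (90/(0.75·68))·30.03 = 64 ksi, capped at F_nt → F'_nt = 64 ksi.
R_n = F'_nt · A_b · n = 64 × 0.6013 × 5 = 192.4 kips.
Design strength φR_n = 0.75 × 192.4 = 144 kips.

144 kips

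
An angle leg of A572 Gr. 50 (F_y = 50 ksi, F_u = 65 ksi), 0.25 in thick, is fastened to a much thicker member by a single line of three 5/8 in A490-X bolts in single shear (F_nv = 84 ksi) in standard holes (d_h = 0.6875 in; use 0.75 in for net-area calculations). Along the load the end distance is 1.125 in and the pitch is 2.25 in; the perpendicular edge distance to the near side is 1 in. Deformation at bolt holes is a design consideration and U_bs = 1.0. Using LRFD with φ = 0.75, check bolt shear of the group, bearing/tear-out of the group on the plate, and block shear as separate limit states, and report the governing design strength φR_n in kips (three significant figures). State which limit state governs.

Bolt shear: A_b = π·0.625²/4 = 0.3068 in²; R_n = 84 × 0.3068 × 3 × 1 = 77.31 kips → 0.75 × 77.31 = 58 kips.
Bearing: edge l_c = 0.7812, r_n = 15.23 kips; interior l_c = 1.562, r_n = 24.38 kips; R_n = 15.23 + 2·24.38 = 63.98 kips → 48 kips.
Block shear: A_gv = 1.406, A_nv = 0.9375, A_nt = 0.1562 in²; R_n = min(0.6F_uA_nv, 0.6F_yA_gv) + U_bs·F_u·A_nt = 46.72 kips → 35 kips.
Block shear governs: 35 kips.

35 kips (block shear governs)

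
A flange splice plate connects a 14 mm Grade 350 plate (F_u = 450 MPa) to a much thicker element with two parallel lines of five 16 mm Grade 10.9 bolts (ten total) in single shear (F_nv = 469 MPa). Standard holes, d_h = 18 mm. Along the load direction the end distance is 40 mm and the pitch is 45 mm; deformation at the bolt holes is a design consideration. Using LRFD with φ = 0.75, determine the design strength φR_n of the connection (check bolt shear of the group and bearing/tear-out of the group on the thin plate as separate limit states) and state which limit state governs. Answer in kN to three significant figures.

Bolt shear: A_b = π·16²/4 = 201.1 mm²; R_n = 469 × 201.1 × 10 × 1 / 1000 = 943 kN → 0.75 × 943 = 707 kN.
Bearing (1.2 l_c t F_u ≤ 2.4 d t F_u): upper limit = 2.4·16·14·450 / 1000 = 241.9 kN.
  Edge l_c = 40 − 18/2 = 31 → r_n = 234.4 kN; interior l_c = 45 − 18 = 27 → r_n = 204.1 kN.
  R_n,bearing = 2·234.4 + 8·204.1 = 2102 kN → 0.75 × 2102 = 1580 kN.
Bolt shear governs: 707 kN.

707 kN (bolt shear governs)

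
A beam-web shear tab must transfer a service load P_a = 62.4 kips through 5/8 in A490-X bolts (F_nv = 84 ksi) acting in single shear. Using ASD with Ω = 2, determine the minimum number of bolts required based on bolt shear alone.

5 bolts

A_b = π·0.625²/4 = 0.3068 in².
Per-bolt allowable strength R_n/Ω = 84 × 0.3068 × 1 / 2 = 12.89 kips.
n ≥ 62.4 / 12.89 = 4.843 → use 5 bolts.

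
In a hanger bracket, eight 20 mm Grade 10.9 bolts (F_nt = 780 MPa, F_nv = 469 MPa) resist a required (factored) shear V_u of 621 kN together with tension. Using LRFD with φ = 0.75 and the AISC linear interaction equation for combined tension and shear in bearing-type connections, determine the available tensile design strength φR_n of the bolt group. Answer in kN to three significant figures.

A_b = π·20²/4 = 314.2 mm²; f_rv = 621 × 1000 / (8 × 314.2) = 247.1 MPa.
F'_nt = 1.3 F_nt − (F_nt / φF_nv) f_rv = 1.3·780 − (780/(0.75·469))·247.1 = 466.1 MPa, capped at F_nt → F'_nt = 466.1 MPa.
R_n = F'_nt · A_b · n = 466.1 × 314.2 × 8 / 1000 = 1171 kN.
Design strength φR_n = 0.75 × 1171 = 879 kN.

879 kN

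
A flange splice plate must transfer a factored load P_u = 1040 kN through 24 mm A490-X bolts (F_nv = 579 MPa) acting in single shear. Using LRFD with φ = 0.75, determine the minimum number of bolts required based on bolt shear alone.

6 bolts

A_b = π·24²/4 = 452.4 mm².
Per-bolt design strength φR_n = 0.75 × 579 × 452.4 × 1 / 1000 = 196.5 kN.
n ≥ 1040 / 196.5 = 5.294 → use 6 bolts.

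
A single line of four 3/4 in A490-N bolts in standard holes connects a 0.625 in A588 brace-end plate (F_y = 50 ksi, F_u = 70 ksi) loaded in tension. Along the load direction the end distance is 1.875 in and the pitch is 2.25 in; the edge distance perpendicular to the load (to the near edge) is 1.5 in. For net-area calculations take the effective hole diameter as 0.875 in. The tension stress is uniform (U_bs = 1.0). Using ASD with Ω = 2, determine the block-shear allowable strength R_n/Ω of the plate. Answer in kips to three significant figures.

96.2 kips

Shear plane L_v = 1.875 + 3·2.25 = 8.625 in; A_gv = 8.625 × 0.625 = 5.391 in².
A_nv = (8.625 − 3.5·0.875) × 0.625 = 3.477 in².
A_nt = (1.5 − 0.5·0.875) × 0.625 = 0.6641 in².
0.6 F_u A_nv = 146 kips; 0.6 F_y A_gv = 161.7 kips → shear rupture governs the shear term.
R_n = 146 + 1.0 × 70 × 0.6641 = 192.5 kips.
Allowable strength R_n/Ω = 192.5 / 2 = 96.2 kips.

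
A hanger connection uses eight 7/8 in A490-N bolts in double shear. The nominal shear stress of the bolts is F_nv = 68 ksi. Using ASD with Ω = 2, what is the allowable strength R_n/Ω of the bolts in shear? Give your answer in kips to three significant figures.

327 kips

A_b = π × 0.875² / 4 = 0.6013 in².
R_n = F_nv · A_b · n · n_s = 68 × 0.6013 × 8 × 2 = 654.2 kips.
Allowable strength R_n/Ω = 654.2 / 2 = 327 kips.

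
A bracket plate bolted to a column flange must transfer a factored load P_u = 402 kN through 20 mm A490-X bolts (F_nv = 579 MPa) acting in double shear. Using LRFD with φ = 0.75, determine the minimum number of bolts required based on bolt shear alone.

A_b = π·20²/4 = 314.2 mm².
Per-bolt design strength φR_n = 0.75 × 579 × 314.2 × 2 / 1000 = 272.8 kN.
n ≥ 402 / 272.8 = 1.473 → use 2 bolts.

2 bolts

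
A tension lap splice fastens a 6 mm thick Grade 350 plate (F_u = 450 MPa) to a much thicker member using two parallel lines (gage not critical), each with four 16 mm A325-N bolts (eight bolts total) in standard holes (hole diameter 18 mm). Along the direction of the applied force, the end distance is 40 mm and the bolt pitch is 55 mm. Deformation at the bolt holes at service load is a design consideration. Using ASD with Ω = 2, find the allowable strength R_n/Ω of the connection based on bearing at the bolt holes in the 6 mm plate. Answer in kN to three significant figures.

Per bolt r_n = 1.2 l_c t F_u ≤ 2.4 d t F_u; upper limit = 2.4 × 16 × 6 × 450 / 1000 = 103.7 kN.
Edge bolt: l_c = 40 − 18/2 = 31 mm → 1.2 × 31 × 6 × 450 / 1000 = 100.4 → r_n = 100.4 kN.
Interior bolts: l_c = 55 − 18 = 37 mm → 1.2 × 37 × 6 × 450 / 1000 = 119.9 → r_n = 103.7 kN.
R_n = 2 × 100.4 + 6 × 103.7 = 823 kN.
Allowable strength R_n/Ω = 823 / 2 = 411 kN.

411 kN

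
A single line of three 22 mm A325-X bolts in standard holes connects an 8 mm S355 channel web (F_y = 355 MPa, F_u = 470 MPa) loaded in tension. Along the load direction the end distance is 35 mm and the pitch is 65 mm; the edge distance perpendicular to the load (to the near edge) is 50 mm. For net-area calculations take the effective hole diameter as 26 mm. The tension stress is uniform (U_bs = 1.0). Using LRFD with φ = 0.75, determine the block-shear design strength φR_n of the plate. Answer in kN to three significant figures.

274 kN

Shear plane L_v = 35 + 2·65 = 165 mm; A_gv = 165 × 8 = 1320 mm².
A_nv = (165 − 2.5·26) × 8 = 800 mm².
A_nt = (50 − 0.5·26) × 8 = 296 mm².
0.6 F_u A_nv = 225.6 kN; 0.6 F_y A_gv = 281.2 kN → shear rupture governs the shear term.
R_n = 225.6 + 1.0 × 470 × 296 / 1000 = 364.7 kN.
Design strength φR_n = 0.75 × 364.7 = 274 kN.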